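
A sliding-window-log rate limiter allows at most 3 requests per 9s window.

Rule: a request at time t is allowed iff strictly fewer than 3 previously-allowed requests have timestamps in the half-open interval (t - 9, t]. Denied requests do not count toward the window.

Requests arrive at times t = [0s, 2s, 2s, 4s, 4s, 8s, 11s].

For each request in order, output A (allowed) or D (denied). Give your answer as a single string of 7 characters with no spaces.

Answer: AAADDDA

Derivation:
Tracking allowed requests in the window:
  req#1 t=0s: ALLOW
  req#2 t=2s: ALLOW
  req#3 t=2s: ALLOW
  req#4 t=4s: DENY
  req#5 t=4s: DENY
  req#6 t=8s: DENY
  req#7 t=11s: ALLOW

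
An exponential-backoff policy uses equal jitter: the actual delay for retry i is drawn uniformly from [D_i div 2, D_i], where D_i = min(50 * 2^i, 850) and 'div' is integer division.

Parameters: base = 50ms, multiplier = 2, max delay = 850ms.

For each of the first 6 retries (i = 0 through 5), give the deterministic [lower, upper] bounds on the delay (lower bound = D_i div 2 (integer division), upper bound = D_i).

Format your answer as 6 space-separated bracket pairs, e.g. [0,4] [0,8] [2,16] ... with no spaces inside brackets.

Answer: [25,50] [50,100] [100,200] [200,400] [400,800] [425,850]

Derivation:
Computing bounds per retry:
  i=0: D_i=min(50*2^0,850)=50, bounds=[25,50]
  i=1: D_i=min(50*2^1,850)=100, bounds=[50,100]
  i=2: D_i=min(50*2^2,850)=200, bounds=[100,200]
  i=3: D_i=min(50*2^3,850)=400, bounds=[200,400]
  i=4: D_i=min(50*2^4,850)=800, bounds=[400,800]
  i=5: D_i=min(50*2^5,850)=850, bounds=[425,850]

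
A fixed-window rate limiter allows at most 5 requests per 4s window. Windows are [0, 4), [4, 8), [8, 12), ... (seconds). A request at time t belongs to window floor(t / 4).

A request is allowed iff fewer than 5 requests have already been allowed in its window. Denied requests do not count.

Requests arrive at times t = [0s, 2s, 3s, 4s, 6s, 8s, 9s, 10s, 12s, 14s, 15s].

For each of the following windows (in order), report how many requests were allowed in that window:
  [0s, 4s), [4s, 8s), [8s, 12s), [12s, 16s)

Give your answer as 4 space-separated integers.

Processing requests:
  req#1 t=0s (window 0): ALLOW
  req#2 t=2s (window 0): ALLOW
  req#3 t=3s (window 0): ALLOW
  req#4 t=4s (window 1): ALLOW
  req#5 t=6s (window 1): ALLOW
  req#6 t=8s (window 2): ALLOW
  req#7 t=9s (window 2): ALLOW
  req#8 t=10s (window 2): ALLOW
  req#9 t=12s (window 3): ALLOW
  req#10 t=14s (window 3): ALLOW
  req#11 t=15s (window 3): ALLOW

Allowed counts by window: 3 2 3 3

Answer: 3 2 3 3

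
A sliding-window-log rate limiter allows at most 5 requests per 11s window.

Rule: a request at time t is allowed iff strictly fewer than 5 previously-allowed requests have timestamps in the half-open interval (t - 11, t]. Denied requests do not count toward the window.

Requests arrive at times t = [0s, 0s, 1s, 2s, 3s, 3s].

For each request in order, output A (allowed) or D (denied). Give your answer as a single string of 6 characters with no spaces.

Tracking allowed requests in the window:
  req#1 t=0s: ALLOW
  req#2 t=0s: ALLOW
  req#3 t=1s: ALLOW
  req#4 t=2s: ALLOW
  req#5 t=3s: ALLOW
  req#6 t=3s: DENY

Answer: AAAAAD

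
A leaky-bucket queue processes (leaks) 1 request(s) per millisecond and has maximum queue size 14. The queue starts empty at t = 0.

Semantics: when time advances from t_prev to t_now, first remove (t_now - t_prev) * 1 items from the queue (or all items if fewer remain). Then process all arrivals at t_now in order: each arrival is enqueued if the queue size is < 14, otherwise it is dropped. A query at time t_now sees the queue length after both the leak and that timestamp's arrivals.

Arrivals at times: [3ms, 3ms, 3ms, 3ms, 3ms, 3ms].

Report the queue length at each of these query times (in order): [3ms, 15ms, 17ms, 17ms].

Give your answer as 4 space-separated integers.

Answer: 6 0 0 0

Derivation:
Queue lengths at query times:
  query t=3ms: backlog = 6
  query t=15ms: backlog = 0
  query t=17ms: backlog = 0
  query t=17ms: backlog = 0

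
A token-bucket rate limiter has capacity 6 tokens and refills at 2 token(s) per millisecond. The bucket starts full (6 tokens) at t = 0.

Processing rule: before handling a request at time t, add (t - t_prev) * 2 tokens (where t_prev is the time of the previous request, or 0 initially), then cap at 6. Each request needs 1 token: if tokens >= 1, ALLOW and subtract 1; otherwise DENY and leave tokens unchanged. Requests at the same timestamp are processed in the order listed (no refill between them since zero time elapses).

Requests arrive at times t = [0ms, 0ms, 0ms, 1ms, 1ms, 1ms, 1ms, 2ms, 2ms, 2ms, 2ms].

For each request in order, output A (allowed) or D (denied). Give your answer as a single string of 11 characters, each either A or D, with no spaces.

Answer: AAAAAAAAAAD

Derivation:
Simulating step by step:
  req#1 t=0ms: ALLOW
  req#2 t=0ms: ALLOW
  req#3 t=0ms: ALLOW
  req#4 t=1ms: ALLOW
  req#5 t=1ms: ALLOW
  req#6 t=1ms: ALLOW
  req#7 t=1ms: ALLOW
  req#8 t=2ms: ALLOW
  req#9 t=2ms: ALLOW
  req#10 t=2ms: ALLOW
  req#11 t=2ms: DENY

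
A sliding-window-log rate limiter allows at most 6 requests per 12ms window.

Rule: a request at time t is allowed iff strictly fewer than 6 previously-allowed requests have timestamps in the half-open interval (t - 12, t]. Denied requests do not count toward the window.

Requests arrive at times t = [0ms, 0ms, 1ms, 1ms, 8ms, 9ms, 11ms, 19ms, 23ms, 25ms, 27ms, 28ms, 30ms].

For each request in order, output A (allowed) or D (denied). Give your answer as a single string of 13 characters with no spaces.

Tracking allowed requests in the window:
  req#1 t=0ms: ALLOW
  req#2 t=0ms: ALLOW
  req#3 t=1ms: ALLOW
  req#4 t=1ms: ALLOW
  req#5 t=8ms: ALLOW
  req#6 t=9ms: ALLOW
  req#7 t=11ms: DENY
  req#8 t=19ms: ALLOW
  req#9 t=23ms: ALLOW
  req#10 t=25ms: ALLOW
  req#11 t=27ms: ALLOW
  req#12 t=28ms: ALLOW
  req#13 t=30ms: ALLOW

Answer: AAAAAADAAAAAA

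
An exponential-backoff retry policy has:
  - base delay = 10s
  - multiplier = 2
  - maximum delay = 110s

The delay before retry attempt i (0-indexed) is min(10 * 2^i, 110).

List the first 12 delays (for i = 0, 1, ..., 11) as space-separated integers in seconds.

Answer: 10 20 40 80 110 110 110 110 110 110 110 110

Derivation:
Computing each delay:
  i=0: min(10*2^0, 110) = 10
  i=1: min(10*2^1, 110) = 20
  i=2: min(10*2^2, 110) = 40
  i=3: min(10*2^3, 110) = 80
  i=4: min(10*2^4, 110) = 110
  i=5: min(10*2^5, 110) = 110
  i=6: min(10*2^6, 110) = 110
  i=7: min(10*2^7, 110) = 110
  i=8: min(10*2^8, 110) = 110
  i=9: min(10*2^9, 110) = 110
  i=10: min(10*2^10, 110) = 110
  i=11: min(10*2^11, 110) = 110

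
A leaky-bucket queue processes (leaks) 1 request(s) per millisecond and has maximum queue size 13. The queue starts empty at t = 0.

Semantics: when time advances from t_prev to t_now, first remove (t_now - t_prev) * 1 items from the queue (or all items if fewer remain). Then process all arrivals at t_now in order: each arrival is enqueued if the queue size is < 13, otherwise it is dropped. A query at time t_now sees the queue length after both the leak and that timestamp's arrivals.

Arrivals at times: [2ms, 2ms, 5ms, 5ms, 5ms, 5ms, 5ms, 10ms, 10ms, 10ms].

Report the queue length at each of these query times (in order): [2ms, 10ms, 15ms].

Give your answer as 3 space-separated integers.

Answer: 2 3 0

Derivation:
Queue lengths at query times:
  query t=2ms: backlog = 2
  query t=10ms: backlog = 3
  query t=15ms: backlog = 0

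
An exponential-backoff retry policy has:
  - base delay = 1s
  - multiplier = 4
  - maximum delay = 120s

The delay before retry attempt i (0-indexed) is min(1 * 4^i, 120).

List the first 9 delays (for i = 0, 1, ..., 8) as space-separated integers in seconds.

Answer: 1 4 16 64 120 120 120 120 120

Derivation:
Computing each delay:
  i=0: min(1*4^0, 120) = 1
  i=1: min(1*4^1, 120) = 4
  i=2: min(1*4^2, 120) = 16
  i=3: min(1*4^3, 120) = 64
  i=4: min(1*4^4, 120) = 120
  i=5: min(1*4^5, 120) = 120
  i=6: min(1*4^6, 120) = 120
  i=7: min(1*4^7, 120) = 120
  i=8: min(1*4^8, 120) = 120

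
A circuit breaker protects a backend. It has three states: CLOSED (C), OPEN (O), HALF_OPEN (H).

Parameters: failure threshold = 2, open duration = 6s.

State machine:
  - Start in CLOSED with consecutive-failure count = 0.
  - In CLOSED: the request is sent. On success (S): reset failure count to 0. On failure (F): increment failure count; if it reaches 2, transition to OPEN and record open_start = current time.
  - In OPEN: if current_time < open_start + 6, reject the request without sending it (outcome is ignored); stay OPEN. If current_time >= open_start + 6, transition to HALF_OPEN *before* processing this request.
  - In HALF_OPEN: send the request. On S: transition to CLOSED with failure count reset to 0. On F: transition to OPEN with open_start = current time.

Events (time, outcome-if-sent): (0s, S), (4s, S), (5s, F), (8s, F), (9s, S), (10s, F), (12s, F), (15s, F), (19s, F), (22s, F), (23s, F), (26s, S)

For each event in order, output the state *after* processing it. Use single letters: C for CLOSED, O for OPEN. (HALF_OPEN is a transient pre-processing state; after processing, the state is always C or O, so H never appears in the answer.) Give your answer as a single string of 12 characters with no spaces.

State after each event:
  event#1 t=0s outcome=S: state=CLOSED
  event#2 t=4s outcome=S: state=CLOSED
  event#3 t=5s outcome=F: state=CLOSED
  event#4 t=8s outcome=F: state=OPEN
  event#5 t=9s outcome=S: state=OPEN
  event#6 t=10s outcome=F: state=OPEN
  event#7 t=12s outcome=F: state=OPEN
  event#8 t=15s outcome=F: state=OPEN
  event#9 t=19s outcome=F: state=OPEN
  event#10 t=22s outcome=F: state=OPEN
  event#11 t=23s outcome=F: state=OPEN
  event#12 t=26s outcome=S: state=OPEN

Answer: CCCOOOOOOOOO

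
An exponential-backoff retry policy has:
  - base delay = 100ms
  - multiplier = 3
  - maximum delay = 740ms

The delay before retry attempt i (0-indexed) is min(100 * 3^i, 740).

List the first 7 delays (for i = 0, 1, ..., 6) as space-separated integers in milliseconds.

Answer: 100 300 740 740 740 740 740

Derivation:
Computing each delay:
  i=0: min(100*3^0, 740) = 100
  i=1: min(100*3^1, 740) = 300
  i=2: min(100*3^2, 740) = 740
  i=3: min(100*3^3, 740) = 740
  i=4: min(100*3^4, 740) = 740
  i=5: min(100*3^5, 740) = 740
  i=6: min(100*3^6, 740) = 740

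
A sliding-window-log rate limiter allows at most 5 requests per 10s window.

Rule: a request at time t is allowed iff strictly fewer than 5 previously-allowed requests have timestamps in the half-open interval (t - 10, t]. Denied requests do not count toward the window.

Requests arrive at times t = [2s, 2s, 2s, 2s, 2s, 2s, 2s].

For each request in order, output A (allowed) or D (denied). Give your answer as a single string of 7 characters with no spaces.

Tracking allowed requests in the window:
  req#1 t=2s: ALLOW
  req#2 t=2s: ALLOW
  req#3 t=2s: ALLOW
  req#4 t=2s: ALLOW
  req#5 t=2s: ALLOW
  req#6 t=2s: DENY
  req#7 t=2s: DENY

Answer: AAAAADD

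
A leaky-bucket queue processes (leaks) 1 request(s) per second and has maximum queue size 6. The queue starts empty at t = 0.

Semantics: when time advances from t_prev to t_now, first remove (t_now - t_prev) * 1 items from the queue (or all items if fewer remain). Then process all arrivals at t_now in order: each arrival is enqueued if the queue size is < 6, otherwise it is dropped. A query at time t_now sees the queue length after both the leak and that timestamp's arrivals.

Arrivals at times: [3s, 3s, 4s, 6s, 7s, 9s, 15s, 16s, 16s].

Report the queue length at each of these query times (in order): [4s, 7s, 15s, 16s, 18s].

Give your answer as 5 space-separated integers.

Answer: 2 1 1 2 0

Derivation:
Queue lengths at query times:
  query t=4s: backlog = 2
  query t=7s: backlog = 1
  query t=15s: backlog = 1
  query t=16s: backlog = 2
  query t=18s: backlog = 0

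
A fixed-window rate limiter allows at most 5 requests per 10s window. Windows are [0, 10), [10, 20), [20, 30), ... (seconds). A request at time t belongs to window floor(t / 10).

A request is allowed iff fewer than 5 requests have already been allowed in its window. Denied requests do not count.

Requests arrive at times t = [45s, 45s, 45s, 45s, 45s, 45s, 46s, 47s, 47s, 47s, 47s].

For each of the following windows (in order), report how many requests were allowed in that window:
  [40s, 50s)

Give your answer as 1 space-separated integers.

Processing requests:
  req#1 t=45s (window 4): ALLOW
  req#2 t=45s (window 4): ALLOW
  req#3 t=45s (window 4): ALLOW
  req#4 t=45s (window 4): ALLOW
  req#5 t=45s (window 4): ALLOW
  req#6 t=45s (window 4): DENY
  req#7 t=46s (window 4): DENY
  req#8 t=47s (window 4): DENY
  req#9 t=47s (window 4): DENY
  req#10 t=47s (window 4): DENY
  req#11 t=47s (window 4): DENY

Allowed counts by window: 5

Answer: 5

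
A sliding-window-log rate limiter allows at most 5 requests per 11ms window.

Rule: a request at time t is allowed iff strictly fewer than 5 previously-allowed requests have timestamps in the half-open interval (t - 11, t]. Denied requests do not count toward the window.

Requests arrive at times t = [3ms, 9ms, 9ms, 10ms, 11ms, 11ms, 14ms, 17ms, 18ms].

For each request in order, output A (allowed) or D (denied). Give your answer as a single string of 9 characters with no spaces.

Tracking allowed requests in the window:
  req#1 t=3ms: ALLOW
  req#2 t=9ms: ALLOW
  req#3 t=9ms: ALLOW
  req#4 t=10ms: ALLOW
  req#5 t=11ms: ALLOW
  req#6 t=11ms: DENY
  req#7 t=14ms: ALLOW
  req#8 t=17ms: DENY
  req#9 t=18ms: DENY

Answer: AAAAADADD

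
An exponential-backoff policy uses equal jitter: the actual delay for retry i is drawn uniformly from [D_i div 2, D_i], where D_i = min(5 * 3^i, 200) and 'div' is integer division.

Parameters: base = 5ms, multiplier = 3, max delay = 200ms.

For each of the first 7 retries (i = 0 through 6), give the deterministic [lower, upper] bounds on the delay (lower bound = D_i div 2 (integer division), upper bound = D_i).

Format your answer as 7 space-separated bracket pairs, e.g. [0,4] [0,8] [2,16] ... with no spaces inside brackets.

Answer: [2,5] [7,15] [22,45] [67,135] [100,200] [100,200] [100,200]

Derivation:
Computing bounds per retry:
  i=0: D_i=min(5*3^0,200)=5, bounds=[2,5]
  i=1: D_i=min(5*3^1,200)=15, bounds=[7,15]
  i=2: D_i=min(5*3^2,200)=45, bounds=[22,45]
  i=3: D_i=min(5*3^3,200)=135, bounds=[67,135]
  i=4: D_i=min(5*3^4,200)=200, bounds=[100,200]
  i=5: D_i=min(5*3^5,200)=200, bounds=[100,200]
  i=6: D_i=min(5*3^6,200)=200, bounds=[100,200]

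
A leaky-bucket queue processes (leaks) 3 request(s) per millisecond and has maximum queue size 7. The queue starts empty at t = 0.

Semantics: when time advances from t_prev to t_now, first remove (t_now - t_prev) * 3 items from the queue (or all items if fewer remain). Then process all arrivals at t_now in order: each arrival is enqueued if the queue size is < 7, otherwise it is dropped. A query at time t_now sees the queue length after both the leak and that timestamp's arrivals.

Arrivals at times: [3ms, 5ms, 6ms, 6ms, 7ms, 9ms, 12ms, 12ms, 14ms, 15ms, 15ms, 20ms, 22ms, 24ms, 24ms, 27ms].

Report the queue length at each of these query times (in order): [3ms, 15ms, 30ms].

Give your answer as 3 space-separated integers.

Answer: 1 2 0

Derivation:
Queue lengths at query times:
  query t=3ms: backlog = 1
  query t=15ms: backlog = 2
  query t=30ms: backlog = 0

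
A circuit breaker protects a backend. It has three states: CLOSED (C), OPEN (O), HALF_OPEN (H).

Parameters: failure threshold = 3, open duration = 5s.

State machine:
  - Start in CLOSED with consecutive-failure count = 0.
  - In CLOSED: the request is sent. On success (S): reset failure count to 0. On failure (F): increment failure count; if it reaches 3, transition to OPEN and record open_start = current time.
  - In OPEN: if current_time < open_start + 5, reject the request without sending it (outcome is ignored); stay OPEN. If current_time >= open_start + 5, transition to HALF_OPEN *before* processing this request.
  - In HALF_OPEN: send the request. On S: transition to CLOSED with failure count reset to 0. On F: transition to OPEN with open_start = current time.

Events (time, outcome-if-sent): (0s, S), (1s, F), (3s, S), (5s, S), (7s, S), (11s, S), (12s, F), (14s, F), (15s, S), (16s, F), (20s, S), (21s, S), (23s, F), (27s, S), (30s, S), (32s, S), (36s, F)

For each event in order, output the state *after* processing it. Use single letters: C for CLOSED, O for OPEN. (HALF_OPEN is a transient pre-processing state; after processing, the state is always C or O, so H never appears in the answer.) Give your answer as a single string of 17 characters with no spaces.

State after each event:
  event#1 t=0s outcome=S: state=CLOSED
  event#2 t=1s outcome=F: state=CLOSED
  event#3 t=3s outcome=S: state=CLOSED
  event#4 t=5s outcome=S: state=CLOSED
  event#5 t=7s outcome=S: state=CLOSED
  event#6 t=11s outcome=S: state=CLOSED
  event#7 t=12s outcome=F: state=CLOSED
  event#8 t=14s outcome=F: state=CLOSED
  event#9 t=15s outcome=S: state=CLOSED
  event#10 t=16s outcome=F: state=CLOSED
  event#11 t=20s outcome=S: state=CLOSED
  event#12 t=21s outcome=S: state=CLOSED
  event#13 t=23s outcome=F: state=CLOSED
  event#14 t=27s outcome=S: state=CLOSED
  event#15 t=30s outcome=S: state=CLOSED
  event#16 t=32s outcome=S: state=CLOSED
  event#17 t=36s outcome=F: state=CLOSED

Answer: CCCCCCCCCCCCCCCCC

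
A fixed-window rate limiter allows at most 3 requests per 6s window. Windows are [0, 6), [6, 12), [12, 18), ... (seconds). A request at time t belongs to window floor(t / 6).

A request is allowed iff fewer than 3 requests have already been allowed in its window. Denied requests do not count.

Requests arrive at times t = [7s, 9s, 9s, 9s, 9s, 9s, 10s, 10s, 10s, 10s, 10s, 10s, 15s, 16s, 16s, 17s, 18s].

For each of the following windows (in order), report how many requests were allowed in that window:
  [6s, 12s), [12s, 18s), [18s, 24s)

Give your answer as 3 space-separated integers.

Processing requests:
  req#1 t=7s (window 1): ALLOW
  req#2 t=9s (window 1): ALLOW
  req#3 t=9s (window 1): ALLOW
  req#4 t=9s (window 1): DENY
  req#5 t=9s (window 1): DENY
  req#6 t=9s (window 1): DENY
  req#7 t=10s (window 1): DENY
  req#8 t=10s (window 1): DENY
  req#9 t=10s (window 1): DENY
  req#10 t=10s (window 1): DENY
  req#11 t=10s (window 1): DENY
  req#12 t=10s (window 1): DENY
  req#13 t=15s (window 2): ALLOW
  req#14 t=16s (window 2): ALLOW
  req#15 t=16s (window 2): ALLOW
  req#16 t=17s (window 2): DENY
  req#17 t=18s (window 3): ALLOW

Allowed counts by window: 3 3 1

Answer: 3 3 1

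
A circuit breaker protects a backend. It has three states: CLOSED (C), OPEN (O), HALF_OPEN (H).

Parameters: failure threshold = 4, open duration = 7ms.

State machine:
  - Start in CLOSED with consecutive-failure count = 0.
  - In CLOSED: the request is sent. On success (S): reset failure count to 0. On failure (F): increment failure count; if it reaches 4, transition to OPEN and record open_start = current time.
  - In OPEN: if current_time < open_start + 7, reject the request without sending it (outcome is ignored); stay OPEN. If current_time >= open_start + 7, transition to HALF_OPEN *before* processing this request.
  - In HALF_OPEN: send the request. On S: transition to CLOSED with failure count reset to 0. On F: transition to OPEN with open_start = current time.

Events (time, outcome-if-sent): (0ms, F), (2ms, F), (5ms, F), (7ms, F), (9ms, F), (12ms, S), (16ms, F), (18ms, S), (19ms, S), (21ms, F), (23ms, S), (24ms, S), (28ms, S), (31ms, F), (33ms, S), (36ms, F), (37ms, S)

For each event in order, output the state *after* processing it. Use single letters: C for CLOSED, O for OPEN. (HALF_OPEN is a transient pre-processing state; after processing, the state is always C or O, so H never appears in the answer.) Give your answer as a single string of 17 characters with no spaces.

Answer: CCCOOOOOOOCCCCCCC

Derivation:
State after each event:
  event#1 t=0ms outcome=F: state=CLOSED
  event#2 t=2ms outcome=F: state=CLOSED
  event#3 t=5ms outcome=F: state=CLOSED
  event#4 t=7ms outcome=F: state=OPEN
  event#5 t=9ms outcome=F: state=OPEN
  event#6 t=12ms outcome=S: state=OPEN
  event#7 t=16ms outcome=F: state=OPEN
  event#8 t=18ms outcome=S: state=OPEN
  event#9 t=19ms outcome=S: state=OPEN
  event#10 t=21ms outcome=F: state=OPEN
  event#11 t=23ms outcome=S: state=CLOSED
  event#12 t=24ms outcome=S: state=CLOSED
  event#13 t=28ms outcome=S: state=CLOSED
  event#14 t=31ms outcome=F: state=CLOSED
  event#15 t=33ms outcome=S: state=CLOSED
  event#16 t=36ms outcome=F: state=CLOSED
  event#17 t=37ms outcome=S: state=CLOSED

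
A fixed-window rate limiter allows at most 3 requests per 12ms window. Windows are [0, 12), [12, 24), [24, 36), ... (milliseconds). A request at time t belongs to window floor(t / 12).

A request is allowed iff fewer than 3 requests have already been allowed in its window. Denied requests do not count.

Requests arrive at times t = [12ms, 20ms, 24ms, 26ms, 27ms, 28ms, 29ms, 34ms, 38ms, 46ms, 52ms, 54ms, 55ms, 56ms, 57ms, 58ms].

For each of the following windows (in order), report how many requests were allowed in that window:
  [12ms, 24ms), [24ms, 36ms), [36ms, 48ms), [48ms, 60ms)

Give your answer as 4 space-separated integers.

Processing requests:
  req#1 t=12ms (window 1): ALLOW
  req#2 t=20ms (window 1): ALLOW
  req#3 t=24ms (window 2): ALLOW
  req#4 t=26ms (window 2): ALLOW
  req#5 t=27ms (window 2): ALLOW
  req#6 t=28ms (window 2): DENY
  req#7 t=29ms (window 2): DENY
  req#8 t=34ms (window 2): DENY
  req#9 t=38ms (window 3): ALLOW
  req#10 t=46ms (window 3): ALLOW
  req#11 t=52ms (window 4): ALLOW
  req#12 t=54ms (window 4): ALLOW
  req#13 t=55ms (window 4): ALLOW
  req#14 t=56ms (window 4): DENY
  req#15 t=57ms (window 4): DENY
  req#16 t=58ms (window 4): DENY

Allowed counts by window: 2 3 2 3

Answer: 2 3 2 3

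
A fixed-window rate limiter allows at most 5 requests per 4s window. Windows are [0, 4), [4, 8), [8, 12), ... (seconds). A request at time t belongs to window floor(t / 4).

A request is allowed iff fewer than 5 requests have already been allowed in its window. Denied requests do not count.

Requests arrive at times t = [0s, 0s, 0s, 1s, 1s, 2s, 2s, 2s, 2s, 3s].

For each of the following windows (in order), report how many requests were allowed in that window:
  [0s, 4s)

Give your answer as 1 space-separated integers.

Answer: 5

Derivation:
Processing requests:
  req#1 t=0s (window 0): ALLOW
  req#2 t=0s (window 0): ALLOW
  req#3 t=0s (window 0): ALLOW
  req#4 t=1s (window 0): ALLOW
  req#5 t=1s (window 0): ALLOW
  req#6 t=2s (window 0): DENY
  req#7 t=2s (window 0): DENY
  req#8 t=2s (window 0): DENY
  req#9 t=2s (window 0): DENY
  req#10 t=3s (window 0): DENY

Allowed counts by window: 5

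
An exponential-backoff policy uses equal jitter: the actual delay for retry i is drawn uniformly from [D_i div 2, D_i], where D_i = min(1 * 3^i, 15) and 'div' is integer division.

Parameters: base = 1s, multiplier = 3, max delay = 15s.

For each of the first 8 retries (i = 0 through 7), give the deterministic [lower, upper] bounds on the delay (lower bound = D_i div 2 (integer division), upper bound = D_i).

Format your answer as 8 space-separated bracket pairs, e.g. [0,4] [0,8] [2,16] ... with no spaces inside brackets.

Computing bounds per retry:
  i=0: D_i=min(1*3^0,15)=1, bounds=[0,1]
  i=1: D_i=min(1*3^1,15)=3, bounds=[1,3]
  i=2: D_i=min(1*3^2,15)=9, bounds=[4,9]
  i=3: D_i=min(1*3^3,15)=15, bounds=[7,15]
  i=4: D_i=min(1*3^4,15)=15, bounds=[7,15]
  i=5: D_i=min(1*3^5,15)=15, bounds=[7,15]
  i=6: D_i=min(1*3^6,15)=15, bounds=[7,15]
  i=7: D_i=min(1*3^7,15)=15, bounds=[7,15]

Answer: [0,1] [1,3] [4,9] [7,15] [7,15] [7,15] [7,15] [7,15]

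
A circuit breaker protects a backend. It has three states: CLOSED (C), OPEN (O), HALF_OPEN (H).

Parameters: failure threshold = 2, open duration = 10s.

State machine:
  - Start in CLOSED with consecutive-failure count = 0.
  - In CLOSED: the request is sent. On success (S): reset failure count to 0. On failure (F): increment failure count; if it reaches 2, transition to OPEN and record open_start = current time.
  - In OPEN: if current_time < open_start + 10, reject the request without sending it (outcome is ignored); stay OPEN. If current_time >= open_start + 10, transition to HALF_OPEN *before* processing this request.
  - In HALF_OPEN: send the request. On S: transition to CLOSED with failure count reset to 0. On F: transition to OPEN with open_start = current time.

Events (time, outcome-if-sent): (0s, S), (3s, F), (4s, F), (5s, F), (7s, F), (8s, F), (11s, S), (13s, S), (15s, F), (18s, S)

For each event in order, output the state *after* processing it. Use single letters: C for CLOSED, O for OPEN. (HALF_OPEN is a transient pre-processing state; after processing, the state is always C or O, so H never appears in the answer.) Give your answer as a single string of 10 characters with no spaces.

State after each event:
  event#1 t=0s outcome=S: state=CLOSED
  event#2 t=3s outcome=F: state=CLOSED
  event#3 t=4s outcome=F: state=OPEN
  event#4 t=5s outcome=F: state=OPEN
  event#5 t=7s outcome=F: state=OPEN
  event#6 t=8s outcome=F: state=OPEN
  event#7 t=11s outcome=S: state=OPEN
  event#8 t=13s outcome=S: state=OPEN
  event#9 t=15s outcome=F: state=OPEN
  event#10 t=18s outcome=S: state=OPEN

Answer: CCOOOOOOOO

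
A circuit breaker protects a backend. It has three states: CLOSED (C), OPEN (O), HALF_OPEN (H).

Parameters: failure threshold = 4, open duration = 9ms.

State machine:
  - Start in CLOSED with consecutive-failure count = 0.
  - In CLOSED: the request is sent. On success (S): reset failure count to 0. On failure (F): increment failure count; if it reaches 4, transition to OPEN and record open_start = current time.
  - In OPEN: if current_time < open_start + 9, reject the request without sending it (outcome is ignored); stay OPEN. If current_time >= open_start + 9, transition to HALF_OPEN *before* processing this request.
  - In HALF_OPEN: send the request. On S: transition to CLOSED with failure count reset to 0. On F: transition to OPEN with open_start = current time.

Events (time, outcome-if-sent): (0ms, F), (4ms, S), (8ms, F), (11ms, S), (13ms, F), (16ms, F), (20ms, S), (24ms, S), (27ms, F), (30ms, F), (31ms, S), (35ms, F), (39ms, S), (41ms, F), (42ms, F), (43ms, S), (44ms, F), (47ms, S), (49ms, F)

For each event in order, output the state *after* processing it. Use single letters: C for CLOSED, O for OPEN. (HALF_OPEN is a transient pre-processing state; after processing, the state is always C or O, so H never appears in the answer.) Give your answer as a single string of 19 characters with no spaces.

Answer: CCCCCCCCCCCCCCCCCCC

Derivation:
State after each event:
  event#1 t=0ms outcome=F: state=CLOSED
  event#2 t=4ms outcome=S: state=CLOSED
  event#3 t=8ms outcome=F: state=CLOSED
  event#4 t=11ms outcome=S: state=CLOSED
  event#5 t=13ms outcome=F: state=CLOSED
  event#6 t=16ms outcome=F: state=CLOSED
  event#7 t=20ms outcome=S: state=CLOSED
  event#8 t=24ms outcome=S: state=CLOSED
  event#9 t=27ms outcome=F: state=CLOSED
  event#10 t=30ms outcome=F: state=CLOSED
  event#11 t=31ms outcome=S: state=CLOSED
  event#12 t=35ms outcome=F: state=CLOSED
  event#13 t=39ms outcome=S: state=CLOSED
  event#14 t=41ms outcome=F: state=CLOSED
  event#15 t=42ms outcome=F: state=CLOSED
  event#16 t=43ms outcome=S: state=CLOSED
  event#17 t=44ms outcome=F: state=CLOSED
  event#18 t=47ms outcome=S: state=CLOSED
  event#19 t=49ms outcome=F: state=CLOSED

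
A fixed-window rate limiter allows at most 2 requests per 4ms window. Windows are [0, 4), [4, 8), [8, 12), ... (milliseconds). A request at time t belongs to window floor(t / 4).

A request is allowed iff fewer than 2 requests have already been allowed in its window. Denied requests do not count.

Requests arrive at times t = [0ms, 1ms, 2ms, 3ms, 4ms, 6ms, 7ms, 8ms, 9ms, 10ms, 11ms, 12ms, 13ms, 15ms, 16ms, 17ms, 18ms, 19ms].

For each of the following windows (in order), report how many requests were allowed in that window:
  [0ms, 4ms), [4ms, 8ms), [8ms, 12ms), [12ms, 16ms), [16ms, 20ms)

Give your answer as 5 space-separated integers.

Answer: 2 2 2 2 2

Derivation:
Processing requests:
  req#1 t=0ms (window 0): ALLOW
  req#2 t=1ms (window 0): ALLOW
  req#3 t=2ms (window 0): DENY
  req#4 t=3ms (window 0): DENY
  req#5 t=4ms (window 1): ALLOW
  req#6 t=6ms (window 1): ALLOW
  req#7 t=7ms (window 1): DENY
  req#8 t=8ms (window 2): ALLOW
  req#9 t=9ms (window 2): ALLOW
  req#10 t=10ms (window 2): DENY
  req#11 t=11ms (window 2): DENY
  req#12 t=12ms (window 3): ALLOW
  req#13 t=13ms (window 3): ALLOW
  req#14 t=15ms (window 3): DENY
  req#15 t=16ms (window 4): ALLOW
  req#16 t=17ms (window 4): ALLOW
  req#17 t=18ms (window 4): DENY
  req#18 t=19ms (window 4): DENY

Allowed counts by window: 2 2 2 2 2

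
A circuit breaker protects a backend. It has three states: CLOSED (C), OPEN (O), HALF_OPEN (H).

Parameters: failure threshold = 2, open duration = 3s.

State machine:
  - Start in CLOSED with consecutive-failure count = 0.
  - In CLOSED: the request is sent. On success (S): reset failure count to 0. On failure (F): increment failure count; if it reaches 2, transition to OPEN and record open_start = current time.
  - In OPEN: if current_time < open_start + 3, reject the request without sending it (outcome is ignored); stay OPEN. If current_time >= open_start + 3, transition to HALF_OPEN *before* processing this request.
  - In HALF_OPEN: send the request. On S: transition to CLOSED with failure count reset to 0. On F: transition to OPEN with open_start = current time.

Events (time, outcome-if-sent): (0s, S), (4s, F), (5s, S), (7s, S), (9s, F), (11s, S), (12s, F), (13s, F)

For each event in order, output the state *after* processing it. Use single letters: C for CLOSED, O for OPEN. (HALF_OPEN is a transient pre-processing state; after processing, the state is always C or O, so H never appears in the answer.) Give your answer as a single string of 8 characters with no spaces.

Answer: CCCCCCCO

Derivation:
State after each event:
  event#1 t=0s outcome=S: state=CLOSED
  event#2 t=4s outcome=F: state=CLOSED
  event#3 t=5s outcome=S: state=CLOSED
  event#4 t=7s outcome=S: state=CLOSED
  event#5 t=9s outcome=F: state=CLOSED
  event#6 t=11s outcome=S: state=CLOSED
  event#7 t=12s outcome=F: state=CLOSED
  event#8 t=13s outcome=F: state=OPEN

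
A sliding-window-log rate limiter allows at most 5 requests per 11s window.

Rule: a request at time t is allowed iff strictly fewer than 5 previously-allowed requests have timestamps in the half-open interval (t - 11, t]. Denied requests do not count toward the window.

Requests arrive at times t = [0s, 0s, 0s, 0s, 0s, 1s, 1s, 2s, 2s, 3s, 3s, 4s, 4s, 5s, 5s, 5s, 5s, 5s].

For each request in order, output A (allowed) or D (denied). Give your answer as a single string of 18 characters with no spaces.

Answer: AAAAADDDDDDDDDDDDD

Derivation:
Tracking allowed requests in the window:
  req#1 t=0s: ALLOW
  req#2 t=0s: ALLOW
  req#3 t=0s: ALLOW
  req#4 t=0s: ALLOW
  req#5 t=0s: ALLOW
  req#6 t=1s: DENY
  req#7 t=1s: DENY
  req#8 t=2s: DENY
  req#9 t=2s: DENY
  req#10 t=3s: DENY
  req#11 t=3s: DENY
  req#12 t=4s: DENY
  req#13 t=4s: DENY
  req#14 t=5s: DENY
  req#15 t=5s: DENY
  req#16 t=5s: DENY
  req#17 t=5s: DENY
  req#18 t=5s: DENY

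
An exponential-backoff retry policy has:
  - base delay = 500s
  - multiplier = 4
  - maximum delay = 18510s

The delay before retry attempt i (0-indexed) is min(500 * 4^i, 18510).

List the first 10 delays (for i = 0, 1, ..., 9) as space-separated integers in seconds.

Answer: 500 2000 8000 18510 18510 18510 18510 18510 18510 18510

Derivation:
Computing each delay:
  i=0: min(500*4^0, 18510) = 500
  i=1: min(500*4^1, 18510) = 2000
  i=2: min(500*4^2, 18510) = 8000
  i=3: min(500*4^3, 18510) = 18510
  i=4: min(500*4^4, 18510) = 18510
  i=5: min(500*4^5, 18510) = 18510
  i=6: min(500*4^6, 18510) = 18510
  i=7: min(500*4^7, 18510) = 18510
  i=8: min(500*4^8, 18510) = 18510
  i=9: min(500*4^9, 18510) = 18510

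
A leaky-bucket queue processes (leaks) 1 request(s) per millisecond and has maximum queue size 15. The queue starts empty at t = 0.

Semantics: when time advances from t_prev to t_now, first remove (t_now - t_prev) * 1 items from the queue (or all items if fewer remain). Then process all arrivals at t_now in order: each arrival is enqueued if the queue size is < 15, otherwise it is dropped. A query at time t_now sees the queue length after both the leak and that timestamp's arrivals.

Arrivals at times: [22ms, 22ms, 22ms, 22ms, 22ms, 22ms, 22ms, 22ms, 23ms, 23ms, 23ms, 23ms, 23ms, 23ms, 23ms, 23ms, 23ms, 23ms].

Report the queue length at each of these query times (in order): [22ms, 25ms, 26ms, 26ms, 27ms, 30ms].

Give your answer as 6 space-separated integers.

Answer: 8 13 12 12 11 8

Derivation:
Queue lengths at query times:
  query t=22ms: backlog = 8
  query t=25ms: backlog = 13
  query t=26ms: backlog = 12
  query t=26ms: backlog = 12
  query t=27ms: backlog = 11
  query t=30ms: backlog = 8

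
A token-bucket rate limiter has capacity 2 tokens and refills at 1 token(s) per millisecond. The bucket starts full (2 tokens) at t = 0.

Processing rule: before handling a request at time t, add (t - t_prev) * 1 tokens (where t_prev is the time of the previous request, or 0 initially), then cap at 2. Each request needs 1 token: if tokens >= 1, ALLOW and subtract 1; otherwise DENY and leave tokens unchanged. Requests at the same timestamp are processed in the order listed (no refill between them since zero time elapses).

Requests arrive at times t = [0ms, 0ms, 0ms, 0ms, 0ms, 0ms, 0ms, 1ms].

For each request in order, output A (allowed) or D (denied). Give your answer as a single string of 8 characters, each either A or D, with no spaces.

Simulating step by step:
  req#1 t=0ms: ALLOW
  req#2 t=0ms: ALLOW
  req#3 t=0ms: DENY
  req#4 t=0ms: DENY
  req#5 t=0ms: DENY
  req#6 t=0ms: DENY
  req#7 t=0ms: DENY
  req#8 t=1ms: ALLOW

Answer: AADDDDDA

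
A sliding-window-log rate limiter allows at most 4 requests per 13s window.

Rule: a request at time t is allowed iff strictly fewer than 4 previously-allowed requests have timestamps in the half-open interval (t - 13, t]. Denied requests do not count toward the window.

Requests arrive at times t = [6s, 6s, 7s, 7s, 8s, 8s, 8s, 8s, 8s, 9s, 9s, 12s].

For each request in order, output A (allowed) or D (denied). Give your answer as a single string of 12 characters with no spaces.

Answer: AAAADDDDDDDD

Derivation:
Tracking allowed requests in the window:
  req#1 t=6s: ALLOW
  req#2 t=6s: ALLOW
  req#3 t=7s: ALLOW
  req#4 t=7s: ALLOW
  req#5 t=8s: DENY
  req#6 t=8s: DENY
  req#7 t=8s: DENY
  req#8 t=8s: DENY
  req#9 t=8s: DENY
  req#10 t=9s: DENY
  req#11 t=9s: DENY
  req#12 t=12s: DENY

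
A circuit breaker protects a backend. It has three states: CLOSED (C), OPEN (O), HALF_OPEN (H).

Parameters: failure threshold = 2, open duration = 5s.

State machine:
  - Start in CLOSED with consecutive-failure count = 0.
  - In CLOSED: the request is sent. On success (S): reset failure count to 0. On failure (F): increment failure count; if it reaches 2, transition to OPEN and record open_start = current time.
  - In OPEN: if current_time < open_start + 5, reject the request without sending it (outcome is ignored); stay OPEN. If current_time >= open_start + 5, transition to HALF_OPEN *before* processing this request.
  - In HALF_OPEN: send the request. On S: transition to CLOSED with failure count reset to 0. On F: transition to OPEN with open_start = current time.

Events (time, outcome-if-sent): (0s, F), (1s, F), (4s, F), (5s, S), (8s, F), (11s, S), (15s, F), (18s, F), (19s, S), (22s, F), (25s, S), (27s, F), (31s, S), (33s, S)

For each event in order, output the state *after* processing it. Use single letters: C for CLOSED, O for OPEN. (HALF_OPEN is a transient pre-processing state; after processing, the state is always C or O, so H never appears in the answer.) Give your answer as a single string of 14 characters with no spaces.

Answer: COOOOOOOOOOOOC

Derivation:
State after each event:
  event#1 t=0s outcome=F: state=CLOSED
  event#2 t=1s outcome=F: state=OPEN
  event#3 t=4s outcome=F: state=OPEN
  event#4 t=5s outcome=S: state=OPEN
  event#5 t=8s outcome=F: state=OPEN
  event#6 t=11s outcome=S: state=OPEN
  event#7 t=15s outcome=F: state=OPEN
  event#8 t=18s outcome=F: state=OPEN
  event#9 t=19s outcome=S: state=OPEN
  event#10 t=22s outcome=F: state=OPEN
  event#11 t=25s outcome=S: state=OPEN
  event#12 t=27s outcome=F: state=OPEN
  event#13 t=31s outcome=S: state=OPEN
  event#14 t=33s outcome=S: state=CLOSED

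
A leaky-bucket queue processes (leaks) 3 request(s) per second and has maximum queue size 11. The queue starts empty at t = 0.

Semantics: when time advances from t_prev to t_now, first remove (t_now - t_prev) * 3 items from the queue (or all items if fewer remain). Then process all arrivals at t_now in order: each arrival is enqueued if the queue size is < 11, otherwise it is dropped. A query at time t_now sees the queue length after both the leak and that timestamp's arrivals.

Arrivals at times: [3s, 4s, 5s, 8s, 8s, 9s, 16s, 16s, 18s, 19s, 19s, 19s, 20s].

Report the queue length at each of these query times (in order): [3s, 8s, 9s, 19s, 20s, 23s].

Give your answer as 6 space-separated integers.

Queue lengths at query times:
  query t=3s: backlog = 1
  query t=8s: backlog = 2
  query t=9s: backlog = 1
  query t=19s: backlog = 3
  query t=20s: backlog = 1
  query t=23s: backlog = 0

Answer: 1 2 1 3 1 0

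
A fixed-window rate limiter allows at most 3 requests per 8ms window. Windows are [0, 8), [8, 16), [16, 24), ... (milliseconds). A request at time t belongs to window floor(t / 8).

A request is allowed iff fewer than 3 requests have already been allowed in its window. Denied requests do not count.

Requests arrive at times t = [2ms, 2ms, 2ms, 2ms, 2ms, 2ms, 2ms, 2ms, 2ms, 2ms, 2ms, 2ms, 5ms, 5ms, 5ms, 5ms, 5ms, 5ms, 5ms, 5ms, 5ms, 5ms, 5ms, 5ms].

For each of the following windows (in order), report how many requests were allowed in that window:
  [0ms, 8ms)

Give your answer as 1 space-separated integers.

Processing requests:
  req#1 t=2ms (window 0): ALLOW
  req#2 t=2ms (window 0): ALLOW
  req#3 t=2ms (window 0): ALLOW
  req#4 t=2ms (window 0): DENY
  req#5 t=2ms (window 0): DENY
  req#6 t=2ms (window 0): DENY
  req#7 t=2ms (window 0): DENY
  req#8 t=2ms (window 0): DENY
  req#9 t=2ms (window 0): DENY
  req#10 t=2ms (window 0): DENY
  req#11 t=2ms (window 0): DENY
  req#12 t=2ms (window 0): DENY
  req#13 t=5ms (window 0): DENY
  req#14 t=5ms (window 0): DENY
  req#15 t=5ms (window 0): DENY
  req#16 t=5ms (window 0): DENY
  req#17 t=5ms (window 0): DENY
  req#18 t=5ms (window 0): DENY
  req#19 t=5ms (window 0): DENY
  req#20 t=5ms (window 0): DENY
  req#21 t=5ms (window 0): DENY
  req#22 t=5ms (window 0): DENY
  req#23 t=5ms (window 0): DENY
  req#24 t=5ms (window 0): DENY

Allowed counts by window: 3

Answer: 3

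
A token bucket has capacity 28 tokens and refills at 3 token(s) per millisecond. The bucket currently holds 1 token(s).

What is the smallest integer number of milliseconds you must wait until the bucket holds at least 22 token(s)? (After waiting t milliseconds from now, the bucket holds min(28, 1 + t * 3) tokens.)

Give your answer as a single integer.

Answer: 7

Derivation:
Need 1 + t * 3 >= 22, so t >= 21/3.
Smallest integer t = ceil(21/3) = 7.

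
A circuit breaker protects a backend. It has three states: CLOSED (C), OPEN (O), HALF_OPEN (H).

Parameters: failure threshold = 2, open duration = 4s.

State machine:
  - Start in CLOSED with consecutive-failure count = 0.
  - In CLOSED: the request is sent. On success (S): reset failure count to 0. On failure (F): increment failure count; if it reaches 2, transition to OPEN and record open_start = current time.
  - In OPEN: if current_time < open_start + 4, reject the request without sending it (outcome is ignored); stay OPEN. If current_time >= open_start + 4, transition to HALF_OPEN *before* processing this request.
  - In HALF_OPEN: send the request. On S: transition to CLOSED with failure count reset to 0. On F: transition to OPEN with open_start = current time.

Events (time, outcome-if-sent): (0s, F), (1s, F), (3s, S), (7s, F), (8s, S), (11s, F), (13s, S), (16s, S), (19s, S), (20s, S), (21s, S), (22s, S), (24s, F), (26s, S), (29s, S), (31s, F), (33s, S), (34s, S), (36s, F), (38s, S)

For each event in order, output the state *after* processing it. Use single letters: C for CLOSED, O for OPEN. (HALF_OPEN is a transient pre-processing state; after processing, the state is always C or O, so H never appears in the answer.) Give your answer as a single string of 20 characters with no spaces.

State after each event:
  event#1 t=0s outcome=F: state=CLOSED
  event#2 t=1s outcome=F: state=OPEN
  event#3 t=3s outcome=S: state=OPEN
  event#4 t=7s outcome=F: state=OPEN
  event#5 t=8s outcome=S: state=OPEN
  event#6 t=11s outcome=F: state=OPEN
  event#7 t=13s outcome=S: state=OPEN
  event#8 t=16s outcome=S: state=CLOSED
  event#9 t=19s outcome=S: state=CLOSED
  event#10 t=20s outcome=S: state=CLOSED
  event#11 t=21s outcome=S: state=CLOSED
  event#12 t=22s outcome=S: state=CLOSED
  event#13 t=24s outcome=F: state=CLOSED
  event#14 t=26s outcome=S: state=CLOSED
  event#15 t=29s outcome=S: state=CLOSED
  event#16 t=31s outcome=F: state=CLOSED
  event#17 t=33s outcome=S: state=CLOSED
  event#18 t=34s outcome=S: state=CLOSED
  event#19 t=36s outcome=F: state=CLOSED
  event#20 t=38s outcome=S: state=CLOSED

Answer: COOOOOOCCCCCCCCCCCCC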